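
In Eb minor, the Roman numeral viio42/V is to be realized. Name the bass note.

The applied chord viio42/V is rooted on A: A-C-Eb-Gb.
The figure 42 means third inversion — the seventh is in the bass.

Gb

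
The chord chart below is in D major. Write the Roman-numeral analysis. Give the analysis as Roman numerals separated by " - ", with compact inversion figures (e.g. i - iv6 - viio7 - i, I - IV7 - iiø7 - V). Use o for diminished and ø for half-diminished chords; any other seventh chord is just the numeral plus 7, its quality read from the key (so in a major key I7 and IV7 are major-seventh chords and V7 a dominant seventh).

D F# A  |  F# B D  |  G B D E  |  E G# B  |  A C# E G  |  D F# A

I - vi64 - ii65 - V/V - V7 - I

D-F#-A has root D, degree 1 in D major, so I.
F#-B-D: root B is the submediant; minor triad there is vi64.
G-B-D-E: root E is the supertonic; minor seventh chord there is ii65.
E-G#-B: chromatic; E is V of V, so V/V.
A-C#-E-G: root A is the dominant; dominant seventh chord there is V7.
D-F#-A: major triad on D = scale degree 1 → I.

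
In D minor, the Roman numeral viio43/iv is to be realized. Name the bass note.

The applied chord viio43/iv is rooted on F#: F#-A-C-Eb.
The figure 43 means second inversion — the fifth is in the bass.

C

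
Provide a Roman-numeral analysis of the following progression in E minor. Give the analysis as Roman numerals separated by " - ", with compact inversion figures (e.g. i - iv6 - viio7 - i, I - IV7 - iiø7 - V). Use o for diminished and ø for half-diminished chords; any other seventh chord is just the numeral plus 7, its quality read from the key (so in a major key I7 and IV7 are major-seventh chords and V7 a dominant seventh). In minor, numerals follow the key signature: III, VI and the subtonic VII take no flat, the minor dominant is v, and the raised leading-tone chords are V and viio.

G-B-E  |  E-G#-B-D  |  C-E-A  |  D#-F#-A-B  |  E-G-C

G-B-E: minor triad on E = scale degree 1 → i6.
E-G#-B-D: a dominant seventh chord on E, the applied dominant of iv → V7/iv.
C-E-A: minor triad on A = scale degree 4 → iv6.
D#-F#-A-B: root B is the dominant; dominant seventh chord there is V65.
E-G-C: root C is the submediant; major triad there is VI6.

i6 - V7/iv - iv6 - V65 - VI6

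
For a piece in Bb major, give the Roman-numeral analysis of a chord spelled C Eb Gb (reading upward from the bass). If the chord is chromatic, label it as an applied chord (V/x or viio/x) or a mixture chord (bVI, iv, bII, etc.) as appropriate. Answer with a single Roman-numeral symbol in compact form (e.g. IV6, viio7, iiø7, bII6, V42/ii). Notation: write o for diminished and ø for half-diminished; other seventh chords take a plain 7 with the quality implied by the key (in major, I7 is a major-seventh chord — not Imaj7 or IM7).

The pitches C-Eb-Gb form a diminished triad rooted on C.
C is the second degree of Bb major. This is the diminished supertonic triad, borrowed from the parallel minor.

iio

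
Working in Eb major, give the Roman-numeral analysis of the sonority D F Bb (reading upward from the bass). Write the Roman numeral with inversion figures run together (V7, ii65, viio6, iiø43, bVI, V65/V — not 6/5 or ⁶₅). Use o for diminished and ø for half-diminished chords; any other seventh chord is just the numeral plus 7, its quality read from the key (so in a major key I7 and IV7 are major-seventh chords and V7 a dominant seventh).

V6

Stacked in thirds the chord is Bb-D-F: a major triad on Bb.
Bb is scale degree 5 in Eb major, and a major triad on that degree is written V.
With D in the bass the chord is in first inversion, so the figured bass is 6.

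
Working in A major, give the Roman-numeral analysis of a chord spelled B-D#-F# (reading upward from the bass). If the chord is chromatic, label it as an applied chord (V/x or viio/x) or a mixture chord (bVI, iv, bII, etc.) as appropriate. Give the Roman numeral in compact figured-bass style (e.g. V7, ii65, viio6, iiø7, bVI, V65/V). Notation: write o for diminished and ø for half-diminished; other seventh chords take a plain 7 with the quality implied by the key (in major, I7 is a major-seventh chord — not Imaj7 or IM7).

V/V

The pitches B-D#-F# form a major triad rooted on B.
B is not a diatonic chord root with this quality in A major, but it lies a perfect fifth above E (V), so the chord functions as an applied dominant of V.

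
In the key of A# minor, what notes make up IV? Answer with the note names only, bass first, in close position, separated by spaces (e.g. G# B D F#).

D# F## A#

IV is the major subdominant, borrowed from the parallel major. In A# minor that root is D#.
So the chord is D#-F##-A#.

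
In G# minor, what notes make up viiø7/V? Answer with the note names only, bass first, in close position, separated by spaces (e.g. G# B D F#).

C## E# G# B#

viiø7/V is a secondary leading-tone chord. The target V is D# in G# minor; the applied chord is rooted a semitone below, on C##.
Building a half-diminished seventh chord on C## gives C##-E#-G#-B#.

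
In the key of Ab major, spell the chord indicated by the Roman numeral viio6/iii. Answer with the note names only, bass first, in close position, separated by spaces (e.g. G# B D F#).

viio6/iii is a secondary leading-tone chord. The target iii is C in Ab major; the applied chord is rooted a semitone below, on B.
Building a diminished triad on B gives B-D-F.
With the 6 figure the chord is in first inversion; from the bass D upward in close position it reads D-F-B.

D F B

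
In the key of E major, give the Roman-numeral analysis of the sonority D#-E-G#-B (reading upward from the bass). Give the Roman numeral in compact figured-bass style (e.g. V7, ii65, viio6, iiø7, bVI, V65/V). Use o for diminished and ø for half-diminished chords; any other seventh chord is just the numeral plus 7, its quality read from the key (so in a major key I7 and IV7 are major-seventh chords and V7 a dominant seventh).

I42

Stacked in thirds the chord is E-G#-B-D#: a major seventh chord on E.
In E major, E is the tonic; the diatonic major seventh chord there is I7.
With D# in the bass the chord is in third inversion, so the figured bass is 42.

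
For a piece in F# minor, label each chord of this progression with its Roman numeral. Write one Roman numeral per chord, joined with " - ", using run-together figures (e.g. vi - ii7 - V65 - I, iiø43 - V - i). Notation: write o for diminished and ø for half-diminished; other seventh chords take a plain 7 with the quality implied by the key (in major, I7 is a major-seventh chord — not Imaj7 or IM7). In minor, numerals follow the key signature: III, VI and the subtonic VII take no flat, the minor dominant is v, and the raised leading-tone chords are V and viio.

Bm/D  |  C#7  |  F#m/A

Bm/D: minor triad on B = scale degree 4 → iv6.
C#7 has root C#, degree 5 in F# minor, so V7.
F#m/A has root F#, degree 1 in F# minor, so i6.

iv6 - V7 - i6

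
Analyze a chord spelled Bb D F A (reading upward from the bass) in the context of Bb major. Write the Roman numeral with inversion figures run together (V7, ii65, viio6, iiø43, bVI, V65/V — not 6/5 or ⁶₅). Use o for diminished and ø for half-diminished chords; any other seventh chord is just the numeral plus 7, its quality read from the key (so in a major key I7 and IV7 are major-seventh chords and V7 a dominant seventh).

I7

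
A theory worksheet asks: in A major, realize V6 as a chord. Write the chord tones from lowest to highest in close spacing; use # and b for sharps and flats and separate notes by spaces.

G# B E

In A major, the fifth degree is E, and the diatonic chord built there is a major triad.
Stacking thirds from E gives E-G#-B.
With the 6 figure the chord is in first inversion; from the bass G# upward in close position it reads G#-B-E.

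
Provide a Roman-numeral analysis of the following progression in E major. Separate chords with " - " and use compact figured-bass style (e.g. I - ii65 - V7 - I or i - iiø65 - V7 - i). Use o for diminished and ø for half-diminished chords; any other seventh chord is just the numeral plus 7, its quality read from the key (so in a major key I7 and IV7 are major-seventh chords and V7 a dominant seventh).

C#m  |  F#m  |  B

C#m: minor triad on C# = scale degree 6 → vi.
F#m has root F#, degree 2 in E major, so ii.
B: major triad on B = scale degree 5 → V.

vi - ii - V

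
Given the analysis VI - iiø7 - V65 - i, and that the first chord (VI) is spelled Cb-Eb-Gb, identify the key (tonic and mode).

The anchor chord is a major triad on Cb, labeled VI.
Counting down 5 scale steps from Cb places the tonic on Eb; a major triad on degree 6 is diatonic only in minor.

Eb minor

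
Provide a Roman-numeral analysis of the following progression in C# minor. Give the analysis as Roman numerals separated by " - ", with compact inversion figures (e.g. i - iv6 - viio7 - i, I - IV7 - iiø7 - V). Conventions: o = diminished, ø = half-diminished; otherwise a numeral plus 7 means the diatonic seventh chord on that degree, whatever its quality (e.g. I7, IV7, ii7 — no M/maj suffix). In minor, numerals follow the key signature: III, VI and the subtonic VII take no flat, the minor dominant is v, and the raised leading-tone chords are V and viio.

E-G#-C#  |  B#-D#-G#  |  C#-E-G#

i6 - V6 - i

E-G#-C# has root C#, degree 1 in C# minor, so i6.
B#-D#-G# has root G#, degree 5 in C# minor, so V6.
C#-E-G#: root C# is the tonic; minor triad there is i.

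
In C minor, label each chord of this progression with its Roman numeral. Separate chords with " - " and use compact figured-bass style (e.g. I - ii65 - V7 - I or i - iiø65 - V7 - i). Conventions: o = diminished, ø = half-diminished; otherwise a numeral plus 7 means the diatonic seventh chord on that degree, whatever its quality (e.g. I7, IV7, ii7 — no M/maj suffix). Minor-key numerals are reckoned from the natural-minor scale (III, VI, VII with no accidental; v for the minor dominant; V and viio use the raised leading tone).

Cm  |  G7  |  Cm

i - V7 - i

Cm has root C, degree 1 in C minor, so i.
G7: root G is the dominant; dominant seventh chord there is V7.
Cm has root C, degree 1 in C minor, so i.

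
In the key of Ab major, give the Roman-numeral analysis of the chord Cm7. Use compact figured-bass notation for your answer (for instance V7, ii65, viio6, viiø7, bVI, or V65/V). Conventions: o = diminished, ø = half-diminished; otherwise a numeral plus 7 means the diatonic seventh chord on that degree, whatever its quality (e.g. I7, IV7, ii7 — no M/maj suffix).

iii7

The pitches C-Eb-G-Bb form a minor seventh chord rooted on C.
In Ab major, C is the mediant; the diatonic minor seventh chord there is iii7.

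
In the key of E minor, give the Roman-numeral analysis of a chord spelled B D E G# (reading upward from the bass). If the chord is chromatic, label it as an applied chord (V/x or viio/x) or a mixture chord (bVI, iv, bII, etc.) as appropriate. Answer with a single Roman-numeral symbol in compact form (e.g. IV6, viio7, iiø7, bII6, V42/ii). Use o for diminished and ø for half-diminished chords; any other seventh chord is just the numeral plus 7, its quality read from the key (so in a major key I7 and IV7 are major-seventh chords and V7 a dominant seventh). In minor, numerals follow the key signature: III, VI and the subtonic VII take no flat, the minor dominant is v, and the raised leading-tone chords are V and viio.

V43/iv

The pitches E-G#-B-D form a dominant seventh chord rooted on E.
E is not a diatonic chord root with this quality in E minor, but it lies a perfect fifth above A (iv), so the chord functions as an applied dominant of iv.
With B in the bass the chord is in second inversion, so the figured bass is 43.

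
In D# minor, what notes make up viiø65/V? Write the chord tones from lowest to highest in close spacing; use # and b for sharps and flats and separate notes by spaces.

B# D# F## G##

viiø65/V is a secondary leading-tone chord. The target V is A# in D# minor; the applied chord is rooted a semitone below, on G##.
Building a half-diminished seventh chord on G## gives G##-B#-D#-F##.
The figured bass 65 indicates first inversion, placing the third (B#) in the bass: B#-D#-F##-G##.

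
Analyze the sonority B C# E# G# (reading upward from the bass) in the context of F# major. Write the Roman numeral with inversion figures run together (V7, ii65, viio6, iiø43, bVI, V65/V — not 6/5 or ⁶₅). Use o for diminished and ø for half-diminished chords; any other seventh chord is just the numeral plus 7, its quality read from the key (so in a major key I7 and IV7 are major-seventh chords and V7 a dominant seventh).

V42

Stacked in thirds the chord is C#-E#-G#-B: a dominant seventh chord on C#.
In F# major, C# is the dominant; the diatonic dominant seventh chord there is V7.
With B in the bass the chord is in third inversion, so the figured bass is 42.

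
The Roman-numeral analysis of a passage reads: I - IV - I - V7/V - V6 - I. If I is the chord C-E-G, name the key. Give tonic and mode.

C major

The anchor chord is a major triad on C, labeled I.
If C is scale degree 1 and the mode makes that degree carry a major triad, the tonic is C and the mode is major.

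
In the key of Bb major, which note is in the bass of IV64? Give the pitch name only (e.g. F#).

Bb

IV in Bb major has root Eb; the chord is Eb-G-Bb.
The figure 64 means second inversion — the fifth is in the bass.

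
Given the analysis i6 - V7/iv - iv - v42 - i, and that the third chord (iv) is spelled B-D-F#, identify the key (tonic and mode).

F# minor

iv is given as B-D-F# — a minor triad with root B.
If B is scale degree 4 and the mode makes that degree carry a minor triad, the tonic is F# and the mode is minor.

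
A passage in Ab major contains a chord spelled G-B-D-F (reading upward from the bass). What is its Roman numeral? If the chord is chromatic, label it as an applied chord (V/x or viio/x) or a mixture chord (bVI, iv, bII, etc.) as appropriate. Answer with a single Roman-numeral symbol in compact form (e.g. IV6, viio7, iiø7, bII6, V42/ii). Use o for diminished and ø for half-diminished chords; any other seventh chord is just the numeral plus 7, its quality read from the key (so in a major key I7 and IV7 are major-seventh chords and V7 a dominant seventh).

V7/iii

The pitches G-B-D-F form a dominant seventh chord rooted on G.
G is not a diatonic chord root with this quality in Ab major, but it lies a perfect fifth above C (iii), so the chord functions as an applied dominant of iii.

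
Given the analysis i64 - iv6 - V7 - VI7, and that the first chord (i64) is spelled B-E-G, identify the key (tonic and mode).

E minor

The chord Em/B is a minor triad rooted on E; its label is i64.
If E is scale degree 1 and the mode makes that degree carry a minor triad, the tonic is E and the mode is minor.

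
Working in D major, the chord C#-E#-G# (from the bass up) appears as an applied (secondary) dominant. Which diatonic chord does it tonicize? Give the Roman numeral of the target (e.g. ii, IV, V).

iii

The chord is a major triad on C#.
A dominant resolves down a perfect fifth: C# → F#. In D major, F# is scale degree 3, i.e. iii.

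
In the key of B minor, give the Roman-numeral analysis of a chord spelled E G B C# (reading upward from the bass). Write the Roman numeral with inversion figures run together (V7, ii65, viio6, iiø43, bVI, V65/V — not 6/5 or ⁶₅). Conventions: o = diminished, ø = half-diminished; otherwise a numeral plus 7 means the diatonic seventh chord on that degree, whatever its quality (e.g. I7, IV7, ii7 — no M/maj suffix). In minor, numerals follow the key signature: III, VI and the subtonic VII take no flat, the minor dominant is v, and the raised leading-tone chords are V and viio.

iiø65

The pitches C#-E-G-B form a half-diminished seventh chord rooted on C#.
C# is scale degree 2 in B minor, and a half-diminished seventh chord on that degree is written iiø7.
With E in the bass the chord is in first inversion, so the figured bass is 65.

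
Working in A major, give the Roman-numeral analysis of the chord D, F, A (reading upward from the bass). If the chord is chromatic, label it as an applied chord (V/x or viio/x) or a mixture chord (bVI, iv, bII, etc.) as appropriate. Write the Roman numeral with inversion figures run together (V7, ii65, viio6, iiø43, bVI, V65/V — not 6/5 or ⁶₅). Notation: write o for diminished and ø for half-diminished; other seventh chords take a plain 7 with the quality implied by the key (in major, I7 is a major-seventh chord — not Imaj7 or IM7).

iv

The pitches D-F-A form a minor triad rooted on D.
D is the fourth degree of A major. This is the minor subdominant, borrowed from the parallel minor.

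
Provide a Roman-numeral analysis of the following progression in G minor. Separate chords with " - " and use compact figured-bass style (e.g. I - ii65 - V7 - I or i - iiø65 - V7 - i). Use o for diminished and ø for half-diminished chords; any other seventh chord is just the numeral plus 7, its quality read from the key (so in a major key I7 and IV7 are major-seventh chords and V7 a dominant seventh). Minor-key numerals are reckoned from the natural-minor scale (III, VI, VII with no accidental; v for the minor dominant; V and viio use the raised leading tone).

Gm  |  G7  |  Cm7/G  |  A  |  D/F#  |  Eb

i - V7/iv - iv43 - V/V - V6 - VI

Gm: root G is the tonic; minor triad there is i.
G7: a dominant seventh chord on G, the applied dominant of iv → V7/iv.
Cm7/G has root C, degree 4 in G minor, so iv43.
A: a major triad on A, the applied dominant of V → V/V.
D/F#: root D is the dominant; major triad there is V6.
Eb has root Eb, degree 6 in G minor, so VI.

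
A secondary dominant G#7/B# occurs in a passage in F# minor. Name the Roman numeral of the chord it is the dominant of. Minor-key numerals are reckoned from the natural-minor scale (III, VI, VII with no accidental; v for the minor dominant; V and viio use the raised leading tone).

The chord is a dominant seventh chord on G#.
A dominant resolves down a perfect fifth: G# → C#. In F# minor, C# is scale degree 5, i.e. V.

V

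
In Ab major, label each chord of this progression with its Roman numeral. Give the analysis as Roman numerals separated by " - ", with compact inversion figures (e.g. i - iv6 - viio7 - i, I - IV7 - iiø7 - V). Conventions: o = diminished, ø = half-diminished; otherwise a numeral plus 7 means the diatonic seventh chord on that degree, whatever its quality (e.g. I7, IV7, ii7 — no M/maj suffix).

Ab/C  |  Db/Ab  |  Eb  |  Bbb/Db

I6 - IV64 - V - bII6

Ab/C has root Ab, degree 1 in Ab major, so I6.
Db/Ab: root Db is the subdominant; major triad there is IV64.
Eb: major triad on Eb = scale degree 5 → V.
Bbb/Db: Bbb with this quality isn't in the key; a major triad on b2 is the Neapolitan sixth, bII6 (third, Db, in the bass — hence the 6).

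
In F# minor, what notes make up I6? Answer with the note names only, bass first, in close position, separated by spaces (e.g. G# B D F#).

I6 is the major tonic (Picardy third), borrowed from the parallel major. In F# minor that root is F#.
So the chord is F#-A#-C#, a major triad.
The figured bass 6 indicates first inversion, placing the third (A#) in the bass: A#-C#-F#.

A# C# F#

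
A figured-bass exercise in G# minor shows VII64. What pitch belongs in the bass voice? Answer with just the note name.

VII in G# minor has root F#; the chord is F#-A#-C#.
The figure 64 means second inversion — the fifth is in the bass.

C#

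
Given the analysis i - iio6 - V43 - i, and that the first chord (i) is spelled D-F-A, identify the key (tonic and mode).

The chord Dm is a minor triad rooted on D; its label is i.
If D is scale degree 1 and the mode makes that degree carry a minor triad, the tonic is D and the mode is minor.

D minor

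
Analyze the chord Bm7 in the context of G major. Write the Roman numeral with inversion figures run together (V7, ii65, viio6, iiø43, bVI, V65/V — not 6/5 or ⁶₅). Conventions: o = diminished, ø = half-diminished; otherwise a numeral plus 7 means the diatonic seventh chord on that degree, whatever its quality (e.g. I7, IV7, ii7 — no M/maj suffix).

Stacked in thirds the chord is B-D-F#-A: a minor seventh chord on B.
In G major, B is the mediant; the diatonic minor seventh chord there is iii7.

iii7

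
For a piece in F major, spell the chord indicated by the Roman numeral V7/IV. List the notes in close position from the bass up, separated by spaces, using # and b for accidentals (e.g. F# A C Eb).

F A C Eb

The slash means an applied dominant: we want the dominant of IV. In F major, IV is Bb major, and its dominant is built on F.
Building a dominant seventh chord on F gives F-A-C-Eb.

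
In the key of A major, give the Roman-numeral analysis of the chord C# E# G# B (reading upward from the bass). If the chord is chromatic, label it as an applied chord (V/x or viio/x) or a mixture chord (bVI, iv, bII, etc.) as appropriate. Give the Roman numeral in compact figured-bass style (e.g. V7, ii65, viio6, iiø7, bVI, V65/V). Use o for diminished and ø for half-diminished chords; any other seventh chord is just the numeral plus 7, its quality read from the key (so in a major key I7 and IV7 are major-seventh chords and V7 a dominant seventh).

V7/vi

Stacked in thirds the chord is C#-E#-G#-B: a dominant seventh chord on C#.
C# is not a diatonic chord root with this quality in A major, but it lies a perfect fifth above F# (vi), so the chord functions as an applied dominant of vi.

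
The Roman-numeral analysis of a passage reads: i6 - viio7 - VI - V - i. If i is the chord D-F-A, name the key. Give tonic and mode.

D minor

i is given as D-F-A — a minor triad with root D.
If D is scale degree 1 and the mode makes that degree carry a minor triad, the tonic is D and the mode is minor.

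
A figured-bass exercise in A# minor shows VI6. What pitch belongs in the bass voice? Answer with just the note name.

VI in A# minor has root F#; the chord is F#-A#-C#.
The figure 6 means first inversion — the third is in the bass.

A#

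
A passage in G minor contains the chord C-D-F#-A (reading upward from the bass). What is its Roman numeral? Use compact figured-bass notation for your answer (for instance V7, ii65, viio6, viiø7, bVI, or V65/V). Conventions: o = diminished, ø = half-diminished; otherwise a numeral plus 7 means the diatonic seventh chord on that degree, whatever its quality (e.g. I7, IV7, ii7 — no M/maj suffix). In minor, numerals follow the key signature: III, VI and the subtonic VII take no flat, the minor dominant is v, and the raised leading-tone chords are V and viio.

V42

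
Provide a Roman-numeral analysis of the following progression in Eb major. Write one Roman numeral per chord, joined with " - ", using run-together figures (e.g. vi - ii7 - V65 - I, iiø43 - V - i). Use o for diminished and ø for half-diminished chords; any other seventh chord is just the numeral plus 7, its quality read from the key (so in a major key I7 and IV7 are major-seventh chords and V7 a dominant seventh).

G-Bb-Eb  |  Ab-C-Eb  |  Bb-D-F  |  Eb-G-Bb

I6 - IV - V - I

G-Bb-Eb: major triad on Eb = scale degree 1 → I6.
Ab-C-Eb: root Ab is the subdominant; major triad there is IV.
Bb-D-F: root Bb is the dominant; major triad there is V.
Eb-G-Bb: root Eb is the tonic; major triad there is I.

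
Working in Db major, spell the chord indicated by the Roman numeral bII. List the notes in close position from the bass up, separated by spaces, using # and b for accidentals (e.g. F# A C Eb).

bII is the Neapolitan chord — a major triad on the lowered second degree. In Db major that root is Ebb.
So the chord is Ebb-Gb-Bbb, a major triad.

Ebb Gb Bbb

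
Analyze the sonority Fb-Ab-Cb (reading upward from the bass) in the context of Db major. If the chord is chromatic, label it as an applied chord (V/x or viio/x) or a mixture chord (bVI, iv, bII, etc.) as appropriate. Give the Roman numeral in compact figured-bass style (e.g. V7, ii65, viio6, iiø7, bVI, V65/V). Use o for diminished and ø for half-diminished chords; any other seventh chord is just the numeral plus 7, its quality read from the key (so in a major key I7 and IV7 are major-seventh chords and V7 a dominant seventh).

Stacked in thirds the chord is Fb-Ab-Cb: a major triad on Fb.
Fb is the lowered third degree of Db major (diatonic 3 would be F). This is a major triad on the lowered third degree, borrowed from the parallel minor.

bIII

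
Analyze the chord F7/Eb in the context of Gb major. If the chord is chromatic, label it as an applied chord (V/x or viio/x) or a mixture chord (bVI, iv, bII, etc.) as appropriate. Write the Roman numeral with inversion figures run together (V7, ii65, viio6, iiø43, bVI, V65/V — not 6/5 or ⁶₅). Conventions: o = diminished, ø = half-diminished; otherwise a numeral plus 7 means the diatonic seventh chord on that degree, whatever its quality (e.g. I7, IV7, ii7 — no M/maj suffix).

V42/iii

Stacked in thirds the chord is F-A-C-Eb: a dominant seventh chord on F.
F is not a diatonic chord root with this quality in Gb major, but it lies a perfect fifth above Bb (iii), so the chord functions as an applied dominant of iii.
With Eb in the bass the chord is in third inversion, so the figured bass is 42.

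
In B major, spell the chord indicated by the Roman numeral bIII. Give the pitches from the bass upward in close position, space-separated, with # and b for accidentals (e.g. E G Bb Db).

Scale degree 3 in B major is D#; lowering it a half step gives D. bIII is a major triad on the lowered third degree, borrowed from the parallel minor.
So the chord is D-F#-A, a major triad.

D F# A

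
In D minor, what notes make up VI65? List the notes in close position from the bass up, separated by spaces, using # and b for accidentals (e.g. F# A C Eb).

The numeral's case and figure indicate a major seventh chord. In D minor its root, scale degree 6, is Bb.
That chord is spelled Bb-D-F-A.
The figured bass 65 indicates first inversion, placing the third (D) in the bass: D-F-A-Bb.

D F A Bb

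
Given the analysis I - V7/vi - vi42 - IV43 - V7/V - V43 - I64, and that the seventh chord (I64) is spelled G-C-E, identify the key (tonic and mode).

C major

The chord C/G is a major triad rooted on C; its label is I64.
If C is scale degree 1 and the mode makes that degree carry a major triad, the tonic is C and the mode is major.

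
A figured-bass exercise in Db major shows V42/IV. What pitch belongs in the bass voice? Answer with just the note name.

Cb

The applied chord V42/IV is rooted on Db: Db-F-Ab-Cb.
The figure 42 means third inversion — the seventh is in the bass.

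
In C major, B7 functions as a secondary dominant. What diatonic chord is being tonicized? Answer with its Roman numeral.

The chord is a dominant seventh chord on B.
A dominant resolves down a perfect fifth: B → E. In C major, E is scale degree 3, i.e. iii.

iii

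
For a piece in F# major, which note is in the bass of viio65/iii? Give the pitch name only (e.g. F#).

The applied chord viio65/iii is rooted on G##: G##-B#-D#-F#.
The figure 65 means first inversion — the third is in the bass.

B#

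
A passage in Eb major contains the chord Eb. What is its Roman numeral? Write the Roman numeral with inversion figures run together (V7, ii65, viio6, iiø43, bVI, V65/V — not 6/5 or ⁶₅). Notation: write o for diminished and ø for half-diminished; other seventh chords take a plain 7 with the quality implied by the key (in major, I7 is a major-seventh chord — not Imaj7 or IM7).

The pitches Eb-G-Bb form a major triad rooted on Eb.
Eb is scale degree 1 in Eb major, and a major triad on that degree is written I.

I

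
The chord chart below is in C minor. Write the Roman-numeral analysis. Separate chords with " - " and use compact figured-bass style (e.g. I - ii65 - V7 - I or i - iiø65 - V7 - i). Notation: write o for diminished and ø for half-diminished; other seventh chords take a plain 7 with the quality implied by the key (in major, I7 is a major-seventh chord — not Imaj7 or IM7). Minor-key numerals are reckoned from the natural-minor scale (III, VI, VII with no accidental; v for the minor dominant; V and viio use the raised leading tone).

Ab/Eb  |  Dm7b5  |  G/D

Ab/Eb has root Ab, degree 6 in C minor, so VI64.
Dm7b5: root D is the supertonic; half-diminished seventh chord there is iiø7.
G/D: major triad on G = scale degree 5 → V64.

VI64 - iiø7 - V64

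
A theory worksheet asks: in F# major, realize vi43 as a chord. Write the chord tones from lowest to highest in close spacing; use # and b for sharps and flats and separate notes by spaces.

A# C# D# F#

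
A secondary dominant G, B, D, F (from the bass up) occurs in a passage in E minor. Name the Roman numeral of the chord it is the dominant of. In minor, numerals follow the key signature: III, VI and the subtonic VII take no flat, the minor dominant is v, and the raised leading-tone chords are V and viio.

VI

The chord is a dominant seventh chord on G.
A dominant resolves down a perfect fifth: G → C. In E minor, C is scale degree 6, i.e. VI.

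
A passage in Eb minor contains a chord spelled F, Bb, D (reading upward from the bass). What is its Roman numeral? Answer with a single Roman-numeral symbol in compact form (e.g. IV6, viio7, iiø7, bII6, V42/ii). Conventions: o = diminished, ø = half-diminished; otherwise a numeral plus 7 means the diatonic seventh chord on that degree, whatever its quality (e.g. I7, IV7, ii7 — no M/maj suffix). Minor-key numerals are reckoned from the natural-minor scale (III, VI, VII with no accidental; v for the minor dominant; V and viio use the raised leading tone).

Stacked in thirds the chord is Bb-D-F: a major triad on Bb.
In Eb minor, Bb is the dominant; the diatonic major triad there is V.
With F in the bass the chord is in second inversion, so the figured bass is 64.

V64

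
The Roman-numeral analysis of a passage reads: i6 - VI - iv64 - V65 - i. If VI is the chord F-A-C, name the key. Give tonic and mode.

A minor

The chord F is a major triad rooted on F; its label is VI.
Counting down 5 scale steps from F places the tonic on A; a major triad on degree 6 is diatonic only in minor.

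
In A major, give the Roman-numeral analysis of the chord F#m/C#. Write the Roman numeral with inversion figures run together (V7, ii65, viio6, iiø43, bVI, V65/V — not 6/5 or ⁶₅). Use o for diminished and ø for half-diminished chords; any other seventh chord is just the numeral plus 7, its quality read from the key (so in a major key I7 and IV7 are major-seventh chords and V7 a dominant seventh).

vi64

Stacked in thirds the chord is F#-A-C#: a minor triad on F#.
F# is scale degree 6 in A major, and a minor triad on that degree is written vi.
With C# in the bass the chord is in second inversion, so the figured bass is 64.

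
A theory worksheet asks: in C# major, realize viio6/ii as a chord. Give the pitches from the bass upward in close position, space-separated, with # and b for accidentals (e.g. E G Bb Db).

The slash marks an applied leading-tone chord: viio of ii. In C# major, ii is D#, so the leading tone to it is C##, a half step below.
Building a diminished triad on C## gives C##-E#-G#.
The figured bass 6 indicates first inversion, placing the third (E#) in the bass: E#-G#-C##.

E# G# C##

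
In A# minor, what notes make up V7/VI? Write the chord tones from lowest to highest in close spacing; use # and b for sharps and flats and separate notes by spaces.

The slash means an applied dominant: we want the dominant of VI. In A# minor, VI is F# major, and its dominant is built on C#.
Building a dominant seventh chord on C# gives C#-E#-G#-B.

C# E# G# B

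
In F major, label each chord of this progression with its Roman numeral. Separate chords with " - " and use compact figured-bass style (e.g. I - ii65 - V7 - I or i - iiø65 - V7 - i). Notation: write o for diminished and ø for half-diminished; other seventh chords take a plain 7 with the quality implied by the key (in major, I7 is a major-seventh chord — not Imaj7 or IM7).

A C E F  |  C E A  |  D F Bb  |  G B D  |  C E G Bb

I65 - iii6 - IV6 - V/V - V7

A-C-E-F: major seventh chord on F = scale degree 1 → I65.
C-E-A has root A, degree 3 in F major, so iii6.
D-F-Bb: root Bb is the subdominant; major triad there is IV6.
G-B-D: a major triad on G, the applied dominant of V → V/V.
C-E-G-Bb has root C, degree 5 in F major, so V7.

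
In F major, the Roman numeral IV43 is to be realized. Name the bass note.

IV in F major has root Bb; the chord is Bb-D-F-A.
The figure 43 means second inversion — the fifth is in the bass.

F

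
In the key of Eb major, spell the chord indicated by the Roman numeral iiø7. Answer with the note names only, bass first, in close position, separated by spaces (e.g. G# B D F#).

iiø7 is the half-diminished supertonic seventh, borrowed from the parallel minor. In Eb major that root is F.
So the chord is F-Ab-Cb-Eb.

F Ab Cb Eb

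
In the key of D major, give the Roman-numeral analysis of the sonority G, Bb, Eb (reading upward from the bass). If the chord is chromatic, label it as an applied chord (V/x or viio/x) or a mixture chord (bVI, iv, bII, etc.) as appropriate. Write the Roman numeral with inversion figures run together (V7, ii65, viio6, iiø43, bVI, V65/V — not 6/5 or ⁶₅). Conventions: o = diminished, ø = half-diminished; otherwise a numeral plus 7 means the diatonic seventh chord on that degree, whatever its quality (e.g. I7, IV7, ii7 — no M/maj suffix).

bII6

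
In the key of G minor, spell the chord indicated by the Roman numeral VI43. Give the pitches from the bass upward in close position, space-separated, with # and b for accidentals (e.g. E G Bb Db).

Bb D Eb G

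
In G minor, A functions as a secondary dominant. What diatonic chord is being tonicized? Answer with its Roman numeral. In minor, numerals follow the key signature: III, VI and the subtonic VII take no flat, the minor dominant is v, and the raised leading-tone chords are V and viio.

The chord is a major triad on A.
A dominant resolves down a perfect fifth: A → D. In G minor, D is scale degree 5, i.e. V.

V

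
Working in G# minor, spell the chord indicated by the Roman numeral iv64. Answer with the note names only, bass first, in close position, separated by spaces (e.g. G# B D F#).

G# C# E

The numeral's case and figure indicate a minor triad. In G# minor its root, the fourth degree, is C#.
Stacking thirds from C# gives C#-E-G#.
With the 64 figure the chord is in second inversion; from the bass G# upward in close position it reads G#-C#-E.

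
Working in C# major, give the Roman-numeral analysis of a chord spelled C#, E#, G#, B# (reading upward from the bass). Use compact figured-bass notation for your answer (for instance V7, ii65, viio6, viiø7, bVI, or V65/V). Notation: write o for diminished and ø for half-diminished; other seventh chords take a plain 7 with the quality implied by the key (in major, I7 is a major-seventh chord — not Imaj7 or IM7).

The pitches C#-E#-G#-B# form a major seventh chord rooted on C#.
In C# major, C# is the tonic; the diatonic major seventh chord there is I7.

I7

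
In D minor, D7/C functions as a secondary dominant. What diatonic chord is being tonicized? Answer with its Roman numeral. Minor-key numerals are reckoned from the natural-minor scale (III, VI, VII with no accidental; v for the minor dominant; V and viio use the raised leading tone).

iv

The chord is a dominant seventh chord on D.
A dominant resolves down a perfect fifth: D → G. In D minor, G is scale degree 4, i.e. iv.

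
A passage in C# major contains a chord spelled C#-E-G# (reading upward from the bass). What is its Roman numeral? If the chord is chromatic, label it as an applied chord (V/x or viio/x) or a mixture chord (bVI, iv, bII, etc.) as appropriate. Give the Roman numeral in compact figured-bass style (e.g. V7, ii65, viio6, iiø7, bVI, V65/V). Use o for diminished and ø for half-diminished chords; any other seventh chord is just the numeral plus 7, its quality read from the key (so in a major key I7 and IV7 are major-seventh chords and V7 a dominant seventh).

i

The pitches C#-E-G# form a minor triad rooted on C#.
C# is the first degree of C# major. This is the minor tonic, borrowed from the parallel minor.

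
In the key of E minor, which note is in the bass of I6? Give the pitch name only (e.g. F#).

G#

I in E minor has root E; the chord is E-G#-B.
The figure 6 means first inversion — the third is in the bass.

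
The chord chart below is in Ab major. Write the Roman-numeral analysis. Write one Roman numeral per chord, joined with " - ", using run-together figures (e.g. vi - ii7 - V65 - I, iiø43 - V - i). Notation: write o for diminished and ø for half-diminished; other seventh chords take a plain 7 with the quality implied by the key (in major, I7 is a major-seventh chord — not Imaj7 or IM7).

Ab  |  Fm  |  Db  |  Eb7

Ab: root Ab is the tonic; major triad there is I.
Fm: minor triad on F = scale degree 6 → vi.
Db has root Db, degree 4 in Ab major, so IV.
Eb7 has root Eb, degree 5 in Ab major, so V7.

I - vi - IV - V7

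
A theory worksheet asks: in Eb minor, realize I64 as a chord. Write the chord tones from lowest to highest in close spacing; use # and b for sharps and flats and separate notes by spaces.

I64 is the major tonic (Picardy third), borrowed from the parallel major. In Eb minor that root is Eb.
So the chord is Eb-G-Bb.
The figured bass 64 indicates second inversion, placing the fifth (Bb) in the bass: Bb-Eb-G.

Bb Eb G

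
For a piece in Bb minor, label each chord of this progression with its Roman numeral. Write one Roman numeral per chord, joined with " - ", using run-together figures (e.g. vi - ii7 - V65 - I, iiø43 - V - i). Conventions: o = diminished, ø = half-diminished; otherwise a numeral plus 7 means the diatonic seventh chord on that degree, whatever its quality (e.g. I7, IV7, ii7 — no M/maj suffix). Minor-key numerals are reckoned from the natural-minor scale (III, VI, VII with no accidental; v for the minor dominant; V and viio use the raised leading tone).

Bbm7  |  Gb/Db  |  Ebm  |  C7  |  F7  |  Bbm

Bbm7: minor seventh chord on Bb = scale degree 1 → i7.
Gb/Db: root Gb is the submediant; major triad there is VI64.
Ebm: minor triad on Eb = scale degree 4 → iv.
C7: a dominant seventh chord on C, the applied dominant of V → V7/V.
F7 has root F, degree 5 in Bb minor, so V7.
Bbm: minor triad on Bb = scale degree 1 → i.

i7 - VI64 - iv - V7/V - V7 - i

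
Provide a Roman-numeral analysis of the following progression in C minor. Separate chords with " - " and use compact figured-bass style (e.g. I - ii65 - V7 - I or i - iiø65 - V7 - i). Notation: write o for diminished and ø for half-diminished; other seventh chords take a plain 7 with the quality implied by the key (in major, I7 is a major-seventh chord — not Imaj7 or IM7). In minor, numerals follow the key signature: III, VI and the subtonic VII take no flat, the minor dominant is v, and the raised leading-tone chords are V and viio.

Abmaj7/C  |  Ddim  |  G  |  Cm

Abmaj7/C: root Ab is the submediant; major seventh chord there is VI65.
Ddim: root D is the supertonic; diminished triad there is iio.
G has root G, degree 5 in C minor, so V.
Cm: minor triad on C = scale degree 1 → i.

VI65 - iio - V - i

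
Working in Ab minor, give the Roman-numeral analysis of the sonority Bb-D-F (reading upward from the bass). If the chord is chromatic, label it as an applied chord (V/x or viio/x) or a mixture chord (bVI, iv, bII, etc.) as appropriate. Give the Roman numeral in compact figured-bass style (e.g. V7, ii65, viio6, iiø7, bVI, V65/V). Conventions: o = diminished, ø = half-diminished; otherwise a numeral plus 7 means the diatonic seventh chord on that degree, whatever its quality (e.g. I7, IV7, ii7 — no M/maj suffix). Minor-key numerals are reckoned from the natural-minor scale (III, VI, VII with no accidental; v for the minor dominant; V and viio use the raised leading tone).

V/V

Stacked in thirds the chord is Bb-D-F: a major triad on Bb.
Bb is not a diatonic chord root with this quality in Ab minor, but it lies a perfect fifth above Eb (V), so the chord functions as an applied dominant of V.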